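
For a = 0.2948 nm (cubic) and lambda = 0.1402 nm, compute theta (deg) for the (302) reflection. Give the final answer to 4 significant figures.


d = a / sqrt(h^2+k^2+l^2)
d = 0.2948 / sqrt(13) = 0.0817628 nm
lambda = 2*d*sin(theta)  =>  sin(theta) = lambda / (2*d)
sin(theta) = 0.1402 / (2 * 0.0817628) = 0.857358
theta = 59.02 deg


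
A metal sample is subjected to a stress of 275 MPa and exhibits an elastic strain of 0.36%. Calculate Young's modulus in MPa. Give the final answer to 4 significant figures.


E = sigma / epsilon
epsilon = 0.36% = 3.6e-03
E = 275 / 3.6e-03
E = 76390 MPa


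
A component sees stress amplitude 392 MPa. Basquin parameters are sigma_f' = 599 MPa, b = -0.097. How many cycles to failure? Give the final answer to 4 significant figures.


sigma_a = sigma_f' * (2*Nf)^b
2*Nf = (sigma_a / sigma_f')^(1/b)
2*Nf = (392 / 599)^(1/-0.097)
2*Nf = 79.1331
Nf = 39.57 cycles


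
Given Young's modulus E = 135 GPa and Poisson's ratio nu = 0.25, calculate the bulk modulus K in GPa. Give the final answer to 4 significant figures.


K = E / (3*(1-2*nu))
K = 135 / (3*(1-2*0.25))
K = 90 GPa


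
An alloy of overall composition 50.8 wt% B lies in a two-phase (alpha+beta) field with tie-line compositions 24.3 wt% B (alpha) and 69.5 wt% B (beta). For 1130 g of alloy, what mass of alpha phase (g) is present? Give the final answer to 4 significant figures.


f_alpha = (C_beta - C0) / (C_beta - C_alpha)
f_alpha = (69.5 - 50.8) / (69.5 - 24.3) = 0.413717
m_alpha = f_alpha * m_total = 0.413717 * 1130 = 467.5 g


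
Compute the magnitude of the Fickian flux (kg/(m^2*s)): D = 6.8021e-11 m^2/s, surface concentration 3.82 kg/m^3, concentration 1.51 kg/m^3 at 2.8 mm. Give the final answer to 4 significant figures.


J = -D * (dC/dx) = D * (C1 - C2) / dx
J = 6.8021e-11 * (3.82 - 1.51) / 2.8e-03
J = 5.612e-08 kg/(m^2*s)


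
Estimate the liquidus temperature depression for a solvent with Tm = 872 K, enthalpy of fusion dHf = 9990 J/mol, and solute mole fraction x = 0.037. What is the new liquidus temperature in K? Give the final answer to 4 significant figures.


dT = R*Tm^2*x / dHf
dT = 8.314 * 872^2 * 0.037 / 9990
dT = 23.4142 K
T_new = 872 - 23.4142 = 848.6 K


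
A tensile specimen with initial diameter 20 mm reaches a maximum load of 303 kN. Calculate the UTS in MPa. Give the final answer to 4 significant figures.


A0 = pi*(d/2)^2 = pi*(20/2)^2 = 314.159 mm^2
UTS = F_max / A0 = 303*1000 / 314.159
UTS = 964.5 MPa


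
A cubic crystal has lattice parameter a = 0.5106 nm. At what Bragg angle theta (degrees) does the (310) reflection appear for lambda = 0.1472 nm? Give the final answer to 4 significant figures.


d = a / sqrt(h^2+k^2+l^2)
d = 0.5106 / sqrt(10) = 0.161466 nm
lambda = 2*d*sin(theta)  =>  sin(theta) = lambda / (2*d)
sin(theta) = 0.1472 / (2 * 0.161466) = 0.455824
theta = 27.12 deg


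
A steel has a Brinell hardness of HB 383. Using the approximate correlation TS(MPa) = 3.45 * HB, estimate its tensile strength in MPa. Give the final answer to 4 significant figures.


TS (MPa) = 3.45 * HB
TS = 3.45 * 383
TS = 1321 MPa


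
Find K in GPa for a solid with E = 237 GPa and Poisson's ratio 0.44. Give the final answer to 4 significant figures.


K = E / (3*(1-2*nu))
K = 237 / (3*(1-2*0.44))
K = 658.3 GPa


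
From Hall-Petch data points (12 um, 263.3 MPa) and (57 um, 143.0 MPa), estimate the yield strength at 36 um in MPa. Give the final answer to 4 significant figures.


sigma_y = sigma0 + k / sqrt(d)
1/sqrt(d1) = 1/sqrt(1.2e-05) = 288.675;  1/sqrt(d2) = 132.453
k = (sigma1 - sigma2) / (1/sqrt(d1) - 1/sqrt(d2)) = (263.3 - 143.0) / (288.675 - 132.453) = 0.770058 MPa*m^0.5
sigma0 = sigma1 - k/sqrt(d1) = 263.3 - 0.770058*288.675 = 41.0033 MPa
sigma_y(d3) = 41.0033 + 0.770058 / sqrt(3.6e-05) = 169.3 MPa


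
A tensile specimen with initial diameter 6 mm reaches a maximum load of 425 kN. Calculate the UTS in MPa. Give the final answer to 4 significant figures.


A0 = pi*(d/2)^2 = pi*(6/2)^2 = 28.2743 mm^2
UTS = F_max / A0 = 425*1000 / 28.2743
UTS = 15030 MPa


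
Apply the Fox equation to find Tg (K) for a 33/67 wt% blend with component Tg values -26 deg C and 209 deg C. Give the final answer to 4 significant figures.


1/Tg = w1/Tg1 + w2/Tg2 (in Kelvin)
Tg1 = 247.15 K, Tg2 = 482.15 K
1/Tg = 0.33/247.15 + 0.67/482.15
Tg = 367 K


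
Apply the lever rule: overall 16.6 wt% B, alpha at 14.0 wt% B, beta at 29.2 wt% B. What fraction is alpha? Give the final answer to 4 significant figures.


f_alpha = (C_beta - C0) / (C_beta - C_alpha)
f_alpha = (29.2 - 16.6) / (29.2 - 14.0)
f_alpha = 0.8289


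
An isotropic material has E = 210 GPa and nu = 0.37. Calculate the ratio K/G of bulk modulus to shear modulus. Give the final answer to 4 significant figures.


G = E / (2*(1+nu))
G = 210 / (2*(1+0.37)) = 76.6423 GPa
K = E / (3*(1-2*nu))
K = 210 / (3*(1-2*0.37)) = 269.231 GPa
K/G = 269.231 / 76.6423 = 3.513


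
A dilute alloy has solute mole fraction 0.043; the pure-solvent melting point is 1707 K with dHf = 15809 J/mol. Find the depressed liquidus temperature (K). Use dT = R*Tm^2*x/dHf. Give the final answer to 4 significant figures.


dT = R*Tm^2*x / dHf
dT = 8.314 * 1707^2 * 0.043 / 15809
dT = 65.8933 K
T_new = 1707 - 65.8933 = 1641 K


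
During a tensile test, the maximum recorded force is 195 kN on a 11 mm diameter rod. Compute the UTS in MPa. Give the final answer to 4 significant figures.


A0 = pi*(d/2)^2 = pi*(11/2)^2 = 95.0332 mm^2
UTS = F_max / A0 = 195*1000 / 95.0332
UTS = 2052 MPa


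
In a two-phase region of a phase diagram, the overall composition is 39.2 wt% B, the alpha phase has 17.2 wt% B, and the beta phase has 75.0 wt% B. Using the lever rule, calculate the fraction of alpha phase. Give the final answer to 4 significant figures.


f_alpha = (C_beta - C0) / (C_beta - C_alpha)
f_alpha = (75.0 - 39.2) / (75.0 - 17.2)
f_alpha = 0.6194


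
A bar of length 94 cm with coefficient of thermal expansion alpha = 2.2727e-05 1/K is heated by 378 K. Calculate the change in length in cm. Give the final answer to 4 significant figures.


dL = L0 * alpha * dT
dL = 94 * 2.2727e-05 * 378
dL = 0.8075 cm


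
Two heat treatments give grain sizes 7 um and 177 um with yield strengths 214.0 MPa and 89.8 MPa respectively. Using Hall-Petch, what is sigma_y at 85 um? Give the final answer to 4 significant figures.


sigma_y = sigma0 + k / sqrt(d)
1/sqrt(d1) = 1/sqrt(7e-06) = 377.964;  1/sqrt(d2) = 75.1646
k = (sigma1 - sigma2) / (1/sqrt(d1) - 1/sqrt(d2)) = (214.0 - 89.8) / (377.964 - 75.1646) = 0.410172 MPa*m^0.5
sigma0 = sigma1 - k/sqrt(d1) = 214.0 - 0.410172*377.964 = 58.9696 MPa
sigma_y(d3) = 58.9696 + 0.410172 / sqrt(8.5e-05) = 103.5 MPa


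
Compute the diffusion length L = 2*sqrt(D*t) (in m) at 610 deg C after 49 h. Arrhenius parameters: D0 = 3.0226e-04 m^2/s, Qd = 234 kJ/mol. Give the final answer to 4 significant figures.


Step 1: D = D0 * exp(-Qd/(R*T))
T = 883.15 K
D = 3.0226e-04 * exp(-234e3 / (8.314 * 883.15)) = 4.36271e-18 m^2/s
Step 2: L = 2*sqrt(D*t)
t = 49 h = 176400 s
L = 2*sqrt(4.36271e-18 * 176400) = 1.755e-06 m


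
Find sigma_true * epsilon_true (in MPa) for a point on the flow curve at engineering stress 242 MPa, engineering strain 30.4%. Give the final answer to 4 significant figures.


sigma_true = sigma_eng * (1 + epsilon_eng)
sigma_true = 242 * (1 + 0.304) = 315.568 MPa
epsilon_true = ln(1 + epsilon_eng)
epsilon_true = ln(1 + 0.304) = 0.265436
sigma_true * epsilon_true = 315.568 * 0.265436 = 83.76 MPa


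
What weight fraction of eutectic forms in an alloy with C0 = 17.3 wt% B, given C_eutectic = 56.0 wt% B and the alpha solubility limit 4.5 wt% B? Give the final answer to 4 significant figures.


f_primary = (C_e - C0) / (C_e - C_alpha_max)
f_primary = (56.0 - 17.3) / (56.0 - 4.5)
f_primary = 0.751456
f_eutectic = 1 - 0.751456 = 0.2485


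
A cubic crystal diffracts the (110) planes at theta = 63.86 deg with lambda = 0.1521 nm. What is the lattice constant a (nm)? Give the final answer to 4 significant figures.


d = lambda / (2*sin(theta))
d = 0.1521 / (2*sin(63.86 deg))
d = 0.0847146 nm
a = d * sqrt(h^2+k^2+l^2) = 0.0847146 * sqrt(2)
a = 0.1198 nm


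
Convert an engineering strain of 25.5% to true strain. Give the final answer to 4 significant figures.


epsilon_true = ln(1 + epsilon_eng)
epsilon_true = ln(1 + 0.255)
epsilon_true = 0.2271


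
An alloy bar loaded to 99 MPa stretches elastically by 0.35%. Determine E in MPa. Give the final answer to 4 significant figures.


E = sigma / epsilon
epsilon = 0.35% = 3.5e-03
E = 99 / 3.5e-03
E = 28290 MPa


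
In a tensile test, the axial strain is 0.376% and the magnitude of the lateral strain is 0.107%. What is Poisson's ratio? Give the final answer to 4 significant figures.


nu = -epsilon_lat / epsilon_axial
Lateral strain is contraction (negative), so using magnitudes:
nu = 0.107 / 0.376
nu = 0.2846


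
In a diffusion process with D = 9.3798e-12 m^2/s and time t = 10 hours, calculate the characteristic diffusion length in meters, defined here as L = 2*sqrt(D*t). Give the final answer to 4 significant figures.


t = 10 hr = 36000 s
Diffusion length = 2*sqrt(D*t)
= 2*sqrt(9.3798e-12 * 36000)
= 1.162e-03 m


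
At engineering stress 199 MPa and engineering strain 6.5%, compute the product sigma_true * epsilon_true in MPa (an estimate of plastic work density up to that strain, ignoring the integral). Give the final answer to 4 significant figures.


sigma_true = sigma_eng * (1 + epsilon_eng)
sigma_true = 199 * (1 + 0.065) = 211.935 MPa
epsilon_true = ln(1 + epsilon_eng)
epsilon_true = ln(1 + 0.065) = 0.0629748
sigma_true * epsilon_true = 211.935 * 0.0629748 = 13.35 MPa


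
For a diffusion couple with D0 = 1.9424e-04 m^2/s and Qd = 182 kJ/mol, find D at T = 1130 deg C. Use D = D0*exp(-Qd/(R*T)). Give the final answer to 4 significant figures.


D = D0 * exp(-Qd / (R*T))
T = 1403.15 K
D = 1.9424e-04 * exp(-182e3 / (8.314 * 1403.15))
D = 3.257e-11 m^2/s


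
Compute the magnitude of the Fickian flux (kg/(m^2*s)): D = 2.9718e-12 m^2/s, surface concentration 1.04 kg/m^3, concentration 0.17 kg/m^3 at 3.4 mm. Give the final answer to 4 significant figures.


J = -D * (dC/dx) = D * (C1 - C2) / dx
J = 2.9718e-12 * (1.04 - 0.17) / 3.4e-03
J = 7.604e-10 kg/(m^2*s)


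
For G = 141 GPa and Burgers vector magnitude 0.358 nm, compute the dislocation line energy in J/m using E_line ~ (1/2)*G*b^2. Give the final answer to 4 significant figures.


E = G*b^2/2
b = 0.358 nm = 3.58e-10 m
G = 141 GPa = 1.41e+11 Pa
E = 0.5 * 1.41e+11 * (3.58e-10)^2
E = 9.036e-09 J/m


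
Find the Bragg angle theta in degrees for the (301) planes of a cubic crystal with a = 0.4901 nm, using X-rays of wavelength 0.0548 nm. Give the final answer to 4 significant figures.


d = a / sqrt(h^2+k^2+l^2)
d = 0.4901 / sqrt(10) = 0.154983 nm
lambda = 2*d*sin(theta)  =>  sin(theta) = lambda / (2*d)
sin(theta) = 0.0548 / (2 * 0.154983) = 0.176793
theta = 10.18 deg


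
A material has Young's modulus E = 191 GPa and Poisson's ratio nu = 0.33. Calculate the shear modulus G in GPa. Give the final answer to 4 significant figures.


G = E / (2*(1+nu))
G = 191 / (2*(1+0.33))
G = 71.8 GPa


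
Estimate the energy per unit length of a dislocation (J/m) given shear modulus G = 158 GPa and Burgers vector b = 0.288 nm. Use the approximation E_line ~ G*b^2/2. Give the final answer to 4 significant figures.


E = G*b^2/2
b = 0.288 nm = 2.88e-10 m
G = 158 GPa = 1.58e+11 Pa
E = 0.5 * 1.58e+11 * (2.88e-10)^2
E = 6.553e-09 J/m


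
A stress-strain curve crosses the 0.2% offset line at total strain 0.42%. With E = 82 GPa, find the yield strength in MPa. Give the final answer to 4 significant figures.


Offset strain = 0.002
Elastic strain at yield = total_strain - offset = 4.2e-03 - 0.002 = 2.2e-03
sigma_y = E * elastic_strain = 82000 * 2.2e-03
sigma_y = 180.4 MPa


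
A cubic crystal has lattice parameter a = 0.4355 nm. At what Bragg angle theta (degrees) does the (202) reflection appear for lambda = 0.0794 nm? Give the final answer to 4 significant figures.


d = a / sqrt(h^2+k^2+l^2)
d = 0.4355 / sqrt(8) = 0.153973 nm
lambda = 2*d*sin(theta)  =>  sin(theta) = lambda / (2*d)
sin(theta) = 0.0794 / (2 * 0.153973) = 0.257838
theta = 14.94 deg


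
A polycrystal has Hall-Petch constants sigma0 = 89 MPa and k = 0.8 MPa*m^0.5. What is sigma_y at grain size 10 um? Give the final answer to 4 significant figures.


sigma_y = sigma0 + k / sqrt(d)
d = 10 um = 1e-05 m
sigma_y = 89 + 0.8 / sqrt(1e-05)
sigma_y = 342 MPa


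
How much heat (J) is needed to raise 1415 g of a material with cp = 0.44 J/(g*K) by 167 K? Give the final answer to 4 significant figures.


Q = m * cp * dT
Q = 1415 * 0.44 * 167
Q = 104000 J


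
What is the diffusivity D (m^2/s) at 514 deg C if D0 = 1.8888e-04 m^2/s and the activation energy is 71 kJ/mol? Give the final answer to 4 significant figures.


D = D0 * exp(-Qd / (R*T))
T = 787.15 K
D = 1.8888e-04 * exp(-71e3 / (8.314 * 787.15))
D = 3.669e-09 m^2/s


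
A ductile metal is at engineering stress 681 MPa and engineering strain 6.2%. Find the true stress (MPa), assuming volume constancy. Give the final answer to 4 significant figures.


sigma_true = sigma_eng * (1 + epsilon_eng)
sigma_true = 681 * (1 + 0.062)
sigma_true = 723.2 MPa


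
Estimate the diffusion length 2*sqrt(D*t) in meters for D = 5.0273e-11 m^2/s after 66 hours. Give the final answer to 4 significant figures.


t = 66 hr = 237600 s
Diffusion length = 2*sqrt(D*t)
= 2*sqrt(5.0273e-11 * 237600)
= 6.912e-03 m


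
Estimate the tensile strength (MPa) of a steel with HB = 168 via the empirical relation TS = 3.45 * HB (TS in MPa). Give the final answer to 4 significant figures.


TS (MPa) = 3.45 * HB
TS = 3.45 * 168
TS = 579.6 MPa


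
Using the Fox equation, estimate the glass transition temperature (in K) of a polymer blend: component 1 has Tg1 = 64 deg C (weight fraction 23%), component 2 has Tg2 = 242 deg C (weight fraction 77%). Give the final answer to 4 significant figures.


1/Tg = w1/Tg1 + w2/Tg2 (in Kelvin)
Tg1 = 337.15 K, Tg2 = 515.15 K
1/Tg = 0.23/337.15 + 0.77/515.15
Tg = 459.4 K


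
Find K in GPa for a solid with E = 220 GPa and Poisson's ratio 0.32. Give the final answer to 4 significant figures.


K = E / (3*(1-2*nu))
K = 220 / (3*(1-2*0.32))
K = 203.7 GPa


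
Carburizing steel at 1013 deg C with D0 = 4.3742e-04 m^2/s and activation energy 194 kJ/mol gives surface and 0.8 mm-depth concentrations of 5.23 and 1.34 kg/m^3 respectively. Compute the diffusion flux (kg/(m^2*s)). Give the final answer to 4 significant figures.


Step 1: D = D0 * exp(-Qd/(R*T))
T = 1013 + 273.15 = 1286.15 K
D = 4.3742e-04 * exp(-194e3 / (8.314 * 1286.15)) = 5.7764e-12 m^2/s
Step 2: J = D * (C1 - C2) / dx
J = 5.7764e-12 * (5.23 - 1.34) / 8e-04
J = 2.809e-08 kg/(m^2*s)


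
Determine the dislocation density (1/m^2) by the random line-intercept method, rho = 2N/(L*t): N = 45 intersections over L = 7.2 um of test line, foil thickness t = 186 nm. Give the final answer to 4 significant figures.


rho = 2N / (L * t)
L = 7.2 um = 7.2e-06 m, t = 186 nm = 1.86e-07 m
rho = 2 * 45 / (7.2e-06 * 1.86e-07)
rho = 6.72e+13 1/m^2


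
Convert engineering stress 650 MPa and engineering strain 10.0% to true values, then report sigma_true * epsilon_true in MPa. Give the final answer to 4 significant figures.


sigma_true = sigma_eng * (1 + epsilon_eng)
sigma_true = 650 * (1 + 0.1) = 715 MPa
epsilon_true = ln(1 + epsilon_eng)
epsilon_true = ln(1 + 0.1) = 0.0953102
sigma_true * epsilon_true = 715 * 0.0953102 = 68.15 MPa


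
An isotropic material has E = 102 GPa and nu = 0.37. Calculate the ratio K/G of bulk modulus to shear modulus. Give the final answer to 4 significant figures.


G = E / (2*(1+nu))
G = 102 / (2*(1+0.37)) = 37.2263 GPa
K = E / (3*(1-2*nu))
K = 102 / (3*(1-2*0.37)) = 130.769 GPa
K/G = 130.769 / 37.2263 = 3.513


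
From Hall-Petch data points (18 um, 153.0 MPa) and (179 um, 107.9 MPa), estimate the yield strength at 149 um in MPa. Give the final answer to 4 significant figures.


sigma_y = sigma0 + k / sqrt(d)
1/sqrt(d1) = 1/sqrt(1.8e-05) = 235.702;  1/sqrt(d2) = 74.7435
k = (sigma1 - sigma2) / (1/sqrt(d1) - 1/sqrt(d2)) = (153.0 - 107.9) / (235.702 - 74.7435) = 0.280196 MPa*m^0.5
sigma0 = sigma1 - k/sqrt(d1) = 153.0 - 0.280196*235.702 = 86.9572 MPa
sigma_y(d3) = 86.9572 + 0.280196 / sqrt(1.49e-04) = 109.9 MPa


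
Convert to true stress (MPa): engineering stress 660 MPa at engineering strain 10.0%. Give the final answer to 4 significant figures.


sigma_true = sigma_eng * (1 + epsilon_eng)
sigma_true = 660 * (1 + 0.1)
sigma_true = 726 MPa


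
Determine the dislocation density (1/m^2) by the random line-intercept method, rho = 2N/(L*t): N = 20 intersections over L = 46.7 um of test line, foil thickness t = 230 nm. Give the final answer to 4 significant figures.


rho = 2N / (L * t)
L = 46.7 um = 4.67e-05 m, t = 230 nm = 2.3e-07 m
rho = 2 * 20 / (4.67e-05 * 2.3e-07)
rho = 3.724e+12 1/m^2


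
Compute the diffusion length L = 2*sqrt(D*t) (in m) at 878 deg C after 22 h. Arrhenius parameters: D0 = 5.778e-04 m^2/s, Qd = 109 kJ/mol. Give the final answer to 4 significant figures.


Step 1: D = D0 * exp(-Qd/(R*T))
T = 1151.15 K
D = 5.778e-04 * exp(-109e3 / (8.314 * 1151.15)) = 6.54048e-09 m^2/s
Step 2: L = 2*sqrt(D*t)
t = 22 h = 79200 s
L = 2*sqrt(6.54048e-09 * 79200) = 0.04552 m


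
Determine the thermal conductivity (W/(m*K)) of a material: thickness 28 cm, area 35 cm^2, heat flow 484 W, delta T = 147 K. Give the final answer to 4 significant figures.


k = Q*L / (A*dT)
L = 0.28 m, A = 3.5e-03 m^2
k = 484 * 0.28 / (3.5e-03 * 147)
k = 263.4 W/(m*K)


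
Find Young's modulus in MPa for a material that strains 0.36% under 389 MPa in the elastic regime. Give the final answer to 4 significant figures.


E = sigma / epsilon
epsilon = 0.36% = 3.6e-03
E = 389 / 3.6e-03
E = 108100 MPa


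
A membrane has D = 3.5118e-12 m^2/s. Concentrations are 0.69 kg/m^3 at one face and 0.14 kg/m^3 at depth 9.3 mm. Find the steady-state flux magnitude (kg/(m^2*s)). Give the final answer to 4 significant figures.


J = -D * (dC/dx) = D * (C1 - C2) / dx
J = 3.5118e-12 * (0.69 - 0.14) / 9.3e-03
J = 2.077e-10 kg/(m^2*s)


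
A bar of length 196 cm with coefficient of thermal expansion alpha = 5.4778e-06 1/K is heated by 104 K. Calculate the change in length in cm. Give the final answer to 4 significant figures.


dL = L0 * alpha * dT
dL = 196 * 5.4778e-06 * 104
dL = 0.1117 cm


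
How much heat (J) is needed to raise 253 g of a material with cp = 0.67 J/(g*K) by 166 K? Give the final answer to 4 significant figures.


Q = m * cp * dT
Q = 253 * 0.67 * 166
Q = 28140 J


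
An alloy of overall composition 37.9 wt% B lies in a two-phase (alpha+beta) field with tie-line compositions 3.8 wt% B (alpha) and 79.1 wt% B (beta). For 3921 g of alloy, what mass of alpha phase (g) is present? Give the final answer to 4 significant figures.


f_alpha = (C_beta - C0) / (C_beta - C_alpha)
f_alpha = (79.1 - 37.9) / (79.1 - 3.8) = 0.547145
m_alpha = f_alpha * m_total = 0.547145 * 3921 = 2145 g


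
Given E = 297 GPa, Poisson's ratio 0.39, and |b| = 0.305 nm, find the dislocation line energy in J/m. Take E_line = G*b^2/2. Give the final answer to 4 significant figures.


Step 1: G = E / (2*(1+nu))
G = 297 / (2*(1+0.39)) = 106.835 GPa = 1.06835e+11 Pa
Step 2: E_line = G*b^2/2
b = 0.305 nm = 3.05e-10 m
E_line = 0.5 * 1.06835e+11 * (3.05e-10)^2 = 4.969e-09 J/m


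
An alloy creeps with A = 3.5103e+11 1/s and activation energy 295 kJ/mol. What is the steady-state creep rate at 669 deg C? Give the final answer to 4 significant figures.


rate = A * exp(-Q / (R*T))
T = 669 + 273.15 = 942.15 K
rate = 3.5103e+11 * exp(-295e3 / (8.314 * 942.15))
rate = 1.547e-05 1/s


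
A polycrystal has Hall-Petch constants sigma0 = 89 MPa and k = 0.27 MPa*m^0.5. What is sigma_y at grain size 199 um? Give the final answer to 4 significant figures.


sigma_y = sigma0 + k / sqrt(d)
d = 199 um = 1.99e-04 m
sigma_y = 89 + 0.27 / sqrt(1.99e-04)
sigma_y = 108.1 MPa


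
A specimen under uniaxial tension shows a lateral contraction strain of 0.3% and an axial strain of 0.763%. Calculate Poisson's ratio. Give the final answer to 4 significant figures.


nu = -epsilon_lat / epsilon_axial
Lateral strain is contraction (negative), so using magnitudes:
nu = 0.3 / 0.763
nu = 0.3932


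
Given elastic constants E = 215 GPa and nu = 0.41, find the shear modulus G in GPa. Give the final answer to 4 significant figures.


G = E / (2*(1+nu))
G = 215 / (2*(1+0.41))
G = 76.24 GPa


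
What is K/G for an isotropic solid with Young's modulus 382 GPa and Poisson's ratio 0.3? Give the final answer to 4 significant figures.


G = E / (2*(1+nu))
G = 382 / (2*(1+0.3)) = 146.923 GPa
K = E / (3*(1-2*nu))
K = 382 / (3*(1-2*0.3)) = 318.333 GPa
K/G = 318.333 / 146.923 = 2.167


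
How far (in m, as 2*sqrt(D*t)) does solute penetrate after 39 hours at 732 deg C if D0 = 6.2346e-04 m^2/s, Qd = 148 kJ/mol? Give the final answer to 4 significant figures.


Step 1: D = D0 * exp(-Qd/(R*T))
T = 1005.15 K
D = 6.2346e-04 * exp(-148e3 / (8.314 * 1005.15)) = 1.26886e-11 m^2/s
Step 2: L = 2*sqrt(D*t)
t = 39 h = 140400 s
L = 2*sqrt(1.26886e-11 * 140400) = 2.669e-03 m


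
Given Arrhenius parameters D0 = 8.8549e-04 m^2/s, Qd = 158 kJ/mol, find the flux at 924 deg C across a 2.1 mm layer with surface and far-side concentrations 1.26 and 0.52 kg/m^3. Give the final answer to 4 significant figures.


Step 1: D = D0 * exp(-Qd/(R*T))
T = 924 + 273.15 = 1197.15 K
D = 8.8549e-04 * exp(-158e3 / (8.314 * 1197.15)) = 1.1298e-10 m^2/s
Step 2: J = D * (C1 - C2) / dx
J = 1.1298e-10 * (1.26 - 0.52) / 2.1e-03
J = 3.981e-08 kg/(m^2*s)


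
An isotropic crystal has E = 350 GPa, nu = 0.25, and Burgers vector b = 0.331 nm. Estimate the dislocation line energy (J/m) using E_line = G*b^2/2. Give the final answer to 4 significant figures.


Step 1: G = E / (2*(1+nu))
G = 350 / (2*(1+0.25)) = 140 GPa = 1.4e+11 Pa
Step 2: E_line = G*b^2/2
b = 0.331 nm = 3.31e-10 m
E_line = 0.5 * 1.4e+11 * (3.31e-10)^2 = 7.669e-09 J/m


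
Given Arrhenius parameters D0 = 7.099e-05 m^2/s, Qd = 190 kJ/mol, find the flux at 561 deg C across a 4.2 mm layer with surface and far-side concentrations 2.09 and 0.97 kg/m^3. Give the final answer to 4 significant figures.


Step 1: D = D0 * exp(-Qd/(R*T))
T = 561 + 273.15 = 834.15 K
D = 7.099e-05 * exp(-190e3 / (8.314 * 834.15)) = 8.97283e-17 m^2/s
Step 2: J = D * (C1 - C2) / dx
J = 8.97283e-17 * (2.09 - 0.97) / 4.2e-03
J = 2.393e-14 kg/(m^2*s)


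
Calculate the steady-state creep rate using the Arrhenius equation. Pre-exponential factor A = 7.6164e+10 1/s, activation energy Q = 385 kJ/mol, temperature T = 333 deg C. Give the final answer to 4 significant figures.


rate = A * exp(-Q / (R*T))
T = 333 + 273.15 = 606.15 K
rate = 7.6164e+10 * exp(-385e3 / (8.314 * 606.15))
rate = 5.051e-23 1/s


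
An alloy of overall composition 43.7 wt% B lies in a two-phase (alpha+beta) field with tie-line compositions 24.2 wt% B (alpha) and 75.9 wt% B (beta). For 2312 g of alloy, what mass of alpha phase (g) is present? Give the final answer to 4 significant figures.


f_alpha = (C_beta - C0) / (C_beta - C_alpha)
f_alpha = (75.9 - 43.7) / (75.9 - 24.2) = 0.622824
m_alpha = f_alpha * m_total = 0.622824 * 2312 = 1440 g


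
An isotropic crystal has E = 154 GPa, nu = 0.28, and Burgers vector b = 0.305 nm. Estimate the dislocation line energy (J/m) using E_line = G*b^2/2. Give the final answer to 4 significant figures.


Step 1: G = E / (2*(1+nu))
G = 154 / (2*(1+0.28)) = 60.1563 GPa = 6.01563e+10 Pa
Step 2: E_line = G*b^2/2
b = 0.305 nm = 3.05e-10 m
E_line = 0.5 * 6.01563e+10 * (3.05e-10)^2 = 2.798e-09 J/m


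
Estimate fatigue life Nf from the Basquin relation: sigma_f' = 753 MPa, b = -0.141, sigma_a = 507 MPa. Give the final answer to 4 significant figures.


sigma_a = sigma_f' * (2*Nf)^b
2*Nf = (sigma_a / sigma_f')^(1/b)
2*Nf = (507 / 753)^(1/-0.141)
2*Nf = 16.5328
Nf = 8.266 cycles


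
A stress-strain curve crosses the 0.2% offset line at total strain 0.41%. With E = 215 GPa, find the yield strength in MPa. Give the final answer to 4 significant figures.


Offset strain = 0.002
Elastic strain at yield = total_strain - offset = 4.1e-03 - 0.002 = 2.1e-03
sigma_y = E * elastic_strain = 215000 * 2.1e-03
sigma_y = 451.5 MPa


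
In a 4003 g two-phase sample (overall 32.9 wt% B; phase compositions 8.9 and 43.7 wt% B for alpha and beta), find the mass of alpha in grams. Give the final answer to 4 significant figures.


f_alpha = (C_beta - C0) / (C_beta - C_alpha)
f_alpha = (43.7 - 32.9) / (43.7 - 8.9) = 0.310345
m_alpha = f_alpha * m_total = 0.310345 * 4003 = 1242 g


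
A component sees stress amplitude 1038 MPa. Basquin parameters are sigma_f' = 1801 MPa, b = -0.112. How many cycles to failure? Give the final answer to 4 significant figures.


sigma_a = sigma_f' * (2*Nf)^b
2*Nf = (sigma_a / sigma_f')^(1/b)
2*Nf = (1038 / 1801)^(1/-0.112)
2*Nf = 137.01
Nf = 68.51 cycles


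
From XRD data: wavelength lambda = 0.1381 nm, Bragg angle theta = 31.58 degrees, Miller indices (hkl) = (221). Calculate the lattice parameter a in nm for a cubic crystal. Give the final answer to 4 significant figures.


d = lambda / (2*sin(theta))
d = 0.1381 / (2*sin(31.58 deg))
d = 0.131853 nm
a = d * sqrt(h^2+k^2+l^2) = 0.131853 * sqrt(9)
a = 0.3956 nm


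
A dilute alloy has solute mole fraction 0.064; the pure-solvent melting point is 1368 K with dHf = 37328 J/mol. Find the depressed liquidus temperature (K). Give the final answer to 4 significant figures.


dT = R*Tm^2*x / dHf
dT = 8.314 * 1368^2 * 0.064 / 37328
dT = 26.6764 K
T_new = 1368 - 26.6764 = 1341 K


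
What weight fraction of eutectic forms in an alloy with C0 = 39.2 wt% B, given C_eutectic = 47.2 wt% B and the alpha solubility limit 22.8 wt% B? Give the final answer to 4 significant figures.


f_primary = (C_e - C0) / (C_e - C_alpha_max)
f_primary = (47.2 - 39.2) / (47.2 - 22.8)
f_primary = 0.327869
f_eutectic = 1 - 0.327869 = 0.6721


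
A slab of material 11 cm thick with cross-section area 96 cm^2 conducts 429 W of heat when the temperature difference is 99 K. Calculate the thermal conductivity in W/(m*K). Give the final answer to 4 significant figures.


k = Q*L / (A*dT)
L = 0.11 m, A = 9.6e-03 m^2
k = 429 * 0.11 / (9.6e-03 * 99)
k = 49.65 W/(m*K)


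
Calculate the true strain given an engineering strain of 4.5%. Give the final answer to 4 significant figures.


epsilon_true = ln(1 + epsilon_eng)
epsilon_true = ln(1 + 0.045)
epsilon_true = 0.04402


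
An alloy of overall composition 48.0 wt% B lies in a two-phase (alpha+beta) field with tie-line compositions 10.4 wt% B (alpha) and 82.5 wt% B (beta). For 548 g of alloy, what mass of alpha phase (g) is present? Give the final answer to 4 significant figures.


f_alpha = (C_beta - C0) / (C_beta - C_alpha)
f_alpha = (82.5 - 48.0) / (82.5 - 10.4) = 0.478502
m_alpha = f_alpha * m_total = 0.478502 * 548 = 262.2 g


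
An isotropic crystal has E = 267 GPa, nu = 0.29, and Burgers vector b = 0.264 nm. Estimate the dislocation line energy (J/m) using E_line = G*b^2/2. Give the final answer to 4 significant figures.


Step 1: G = E / (2*(1+nu))
G = 267 / (2*(1+0.29)) = 103.488 GPa = 1.03488e+11 Pa
Step 2: E_line = G*b^2/2
b = 0.264 nm = 2.64e-10 m
E_line = 0.5 * 1.03488e+11 * (2.64e-10)^2 = 3.606e-09 J/m


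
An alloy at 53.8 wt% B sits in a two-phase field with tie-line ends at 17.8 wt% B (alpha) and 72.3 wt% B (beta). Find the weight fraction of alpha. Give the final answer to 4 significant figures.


f_alpha = (C_beta - C0) / (C_beta - C_alpha)
f_alpha = (72.3 - 53.8) / (72.3 - 17.8)
f_alpha = 0.3394


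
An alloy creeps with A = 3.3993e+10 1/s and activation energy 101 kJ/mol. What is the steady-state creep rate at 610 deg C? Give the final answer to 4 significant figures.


rate = A * exp(-Q / (R*T))
T = 610 + 273.15 = 883.15 K
rate = 3.3993e+10 * exp(-101e3 / (8.314 * 883.15))
rate = 36090 1/s


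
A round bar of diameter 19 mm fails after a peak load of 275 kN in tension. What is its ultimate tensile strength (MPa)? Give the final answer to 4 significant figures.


A0 = pi*(d/2)^2 = pi*(19/2)^2 = 283.529 mm^2
UTS = F_max / A0 = 275*1000 / 283.529
UTS = 969.9 MPa


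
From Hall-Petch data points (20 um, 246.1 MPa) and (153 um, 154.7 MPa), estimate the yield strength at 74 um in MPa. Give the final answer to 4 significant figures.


sigma_y = sigma0 + k / sqrt(d)
1/sqrt(d1) = 1/sqrt(2e-05) = 223.607;  1/sqrt(d2) = 80.8452
k = (sigma1 - sigma2) / (1/sqrt(d1) - 1/sqrt(d2)) = (246.1 - 154.7) / (223.607 - 80.8452) = 0.640228 MPa*m^0.5
sigma0 = sigma1 - k/sqrt(d1) = 246.1 - 0.640228*223.607 = 102.941 MPa
sigma_y(d3) = 102.941 + 0.640228 / sqrt(7.4e-05) = 177.4 MPa


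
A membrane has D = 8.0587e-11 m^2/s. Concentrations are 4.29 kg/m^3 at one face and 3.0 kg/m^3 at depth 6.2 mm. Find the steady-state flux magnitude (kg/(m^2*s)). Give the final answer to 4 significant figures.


J = -D * (dC/dx) = D * (C1 - C2) / dx
J = 8.0587e-11 * (4.29 - 3.0) / 6.2e-03
J = 1.677e-08 kg/(m^2*s)


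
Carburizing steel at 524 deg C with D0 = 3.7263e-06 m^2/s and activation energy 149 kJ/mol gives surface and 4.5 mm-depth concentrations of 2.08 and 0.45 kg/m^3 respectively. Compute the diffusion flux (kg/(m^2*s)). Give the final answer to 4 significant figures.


Step 1: D = D0 * exp(-Qd/(R*T))
T = 524 + 273.15 = 797.15 K
D = 3.7263e-06 * exp(-149e3 / (8.314 * 797.15)) = 6.41861e-16 m^2/s
Step 2: J = D * (C1 - C2) / dx
J = 6.41861e-16 * (2.08 - 0.45) / 4.5e-03
J = 2.325e-13 kg/(m^2*s)


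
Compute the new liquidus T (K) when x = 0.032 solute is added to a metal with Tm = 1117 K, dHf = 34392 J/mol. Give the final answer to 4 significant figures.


dT = R*Tm^2*x / dHf
dT = 8.314 * 1117^2 * 0.032 / 34392
dT = 9.65181 K
T_new = 1117 - 9.65181 = 1107 K


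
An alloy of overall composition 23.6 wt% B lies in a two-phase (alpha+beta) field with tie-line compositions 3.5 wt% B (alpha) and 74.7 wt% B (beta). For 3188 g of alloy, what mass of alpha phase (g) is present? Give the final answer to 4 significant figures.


f_alpha = (C_beta - C0) / (C_beta - C_alpha)
f_alpha = (74.7 - 23.6) / (74.7 - 3.5) = 0.717697
m_alpha = f_alpha * m_total = 0.717697 * 3188 = 2288 g


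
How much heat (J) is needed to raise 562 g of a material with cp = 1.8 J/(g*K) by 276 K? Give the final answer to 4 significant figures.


Q = m * cp * dT
Q = 562 * 1.8 * 276
Q = 279200 J


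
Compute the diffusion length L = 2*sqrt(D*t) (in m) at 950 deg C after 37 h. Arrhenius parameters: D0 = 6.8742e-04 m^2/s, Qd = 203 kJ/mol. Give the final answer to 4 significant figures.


Step 1: D = D0 * exp(-Qd/(R*T))
T = 1223.15 K
D = 6.8742e-04 * exp(-203e3 / (8.314 * 1223.15)) = 1.4716e-12 m^2/s
Step 2: L = 2*sqrt(D*t)
t = 37 h = 133200 s
L = 2*sqrt(1.4716e-12 * 133200) = 8.855e-04 m


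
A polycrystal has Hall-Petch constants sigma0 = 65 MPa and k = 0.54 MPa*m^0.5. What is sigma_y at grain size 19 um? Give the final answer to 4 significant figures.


sigma_y = sigma0 + k / sqrt(d)
d = 19 um = 1.9e-05 m
sigma_y = 65 + 0.54 / sqrt(1.9e-05)
sigma_y = 188.9 MPa


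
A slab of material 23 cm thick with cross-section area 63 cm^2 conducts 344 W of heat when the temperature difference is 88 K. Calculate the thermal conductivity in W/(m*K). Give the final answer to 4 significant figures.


k = Q*L / (A*dT)
L = 0.23 m, A = 6.3e-03 m^2
k = 344 * 0.23 / (6.3e-03 * 88)
k = 142.7 W/(m*K)


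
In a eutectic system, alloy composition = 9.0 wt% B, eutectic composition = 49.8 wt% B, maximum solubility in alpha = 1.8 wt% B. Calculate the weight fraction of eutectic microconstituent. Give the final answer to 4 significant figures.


f_primary = (C_e - C0) / (C_e - C_alpha_max)
f_primary = (49.8 - 9.0) / (49.8 - 1.8)
f_primary = 0.85
f_eutectic = 1 - 0.85 = 0.15


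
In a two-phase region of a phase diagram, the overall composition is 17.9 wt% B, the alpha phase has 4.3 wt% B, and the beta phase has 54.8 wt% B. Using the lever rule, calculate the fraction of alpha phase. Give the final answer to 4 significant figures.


f_alpha = (C_beta - C0) / (C_beta - C_alpha)
f_alpha = (54.8 - 17.9) / (54.8 - 4.3)
f_alpha = 0.7307


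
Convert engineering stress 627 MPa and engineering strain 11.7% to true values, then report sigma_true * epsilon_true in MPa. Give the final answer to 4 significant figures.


sigma_true = sigma_eng * (1 + epsilon_eng)
sigma_true = 627 * (1 + 0.117) = 700.359 MPa
epsilon_true = ln(1 + epsilon_eng)
epsilon_true = ln(1 + 0.117) = 0.110647
sigma_true * epsilon_true = 700.359 * 0.110647 = 77.49 MPa


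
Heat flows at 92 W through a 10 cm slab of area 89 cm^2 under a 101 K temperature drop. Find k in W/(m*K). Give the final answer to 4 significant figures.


k = Q*L / (A*dT)
L = 0.1 m, A = 8.9e-03 m^2
k = 92 * 0.1 / (8.9e-03 * 101)
k = 10.23 W/(m*K)


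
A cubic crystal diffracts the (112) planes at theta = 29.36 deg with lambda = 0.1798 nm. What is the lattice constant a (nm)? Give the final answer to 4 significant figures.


d = lambda / (2*sin(theta))
d = 0.1798 / (2*sin(29.36 deg))
d = 0.183359 nm
a = d * sqrt(h^2+k^2+l^2) = 0.183359 * sqrt(6)
a = 0.4491 nm


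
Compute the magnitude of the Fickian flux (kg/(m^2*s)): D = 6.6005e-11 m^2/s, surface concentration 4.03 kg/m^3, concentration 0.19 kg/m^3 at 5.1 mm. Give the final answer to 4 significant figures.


J = -D * (dC/dx) = D * (C1 - C2) / dx
J = 6.6005e-11 * (4.03 - 0.19) / 5.1e-03
J = 4.97e-08 kg/(m^2*s)


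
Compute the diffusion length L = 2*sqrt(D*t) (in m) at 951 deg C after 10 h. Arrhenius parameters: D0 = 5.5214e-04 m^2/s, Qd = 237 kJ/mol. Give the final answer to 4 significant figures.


Step 1: D = D0 * exp(-Qd/(R*T))
T = 1224.15 K
D = 5.5214e-04 * exp(-237e3 / (8.314 * 1224.15)) = 4.25464e-14 m^2/s
Step 2: L = 2*sqrt(D*t)
t = 10 h = 36000 s
L = 2*sqrt(4.25464e-14 * 36000) = 7.827e-05 m


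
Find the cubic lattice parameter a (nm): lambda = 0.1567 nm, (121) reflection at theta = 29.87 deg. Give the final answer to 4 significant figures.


d = lambda / (2*sin(theta))
d = 0.1567 / (2*sin(29.87 deg))
d = 0.157319 nm
a = d * sqrt(h^2+k^2+l^2) = 0.157319 * sqrt(6)
a = 0.3854 nm


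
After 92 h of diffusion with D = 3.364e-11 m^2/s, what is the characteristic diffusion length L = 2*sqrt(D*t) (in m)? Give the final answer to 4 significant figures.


t = 92 hr = 331200 s
Diffusion length = 2*sqrt(D*t)
= 2*sqrt(3.364e-11 * 331200)
= 6.676e-03 m


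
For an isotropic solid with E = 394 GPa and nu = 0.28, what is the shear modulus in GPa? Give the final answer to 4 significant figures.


G = E / (2*(1+nu))
G = 394 / (2*(1+0.28))
G = 153.9 GPa


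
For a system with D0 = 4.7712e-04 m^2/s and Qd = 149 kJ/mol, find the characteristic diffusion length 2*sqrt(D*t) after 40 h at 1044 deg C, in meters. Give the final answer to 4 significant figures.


Step 1: D = D0 * exp(-Qd/(R*T))
T = 1317.15 K
D = 4.7712e-04 * exp(-149e3 / (8.314 * 1317.15)) = 5.8813e-10 m^2/s
Step 2: L = 2*sqrt(D*t)
t = 40 h = 144000 s
L = 2*sqrt(5.8813e-10 * 144000) = 0.01841 m


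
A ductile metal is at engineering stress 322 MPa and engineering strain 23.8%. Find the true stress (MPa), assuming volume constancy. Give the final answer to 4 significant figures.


sigma_true = sigma_eng * (1 + epsilon_eng)
sigma_true = 322 * (1 + 0.238)
sigma_true = 398.6 MPa


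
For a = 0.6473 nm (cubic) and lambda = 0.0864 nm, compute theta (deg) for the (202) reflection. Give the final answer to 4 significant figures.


d = a / sqrt(h^2+k^2+l^2)
d = 0.6473 / sqrt(8) = 0.228855 nm
lambda = 2*d*sin(theta)  =>  sin(theta) = lambda / (2*d)
sin(theta) = 0.0864 / (2 * 0.228855) = 0.188766
theta = 10.88 deg


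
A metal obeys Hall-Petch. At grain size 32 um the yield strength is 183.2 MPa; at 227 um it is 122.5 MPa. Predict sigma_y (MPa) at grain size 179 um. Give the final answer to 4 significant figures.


sigma_y = sigma0 + k / sqrt(d)
1/sqrt(d1) = 1/sqrt(3.2e-05) = 176.777;  1/sqrt(d2) = 66.3723
k = (sigma1 - sigma2) / (1/sqrt(d1) - 1/sqrt(d2)) = (183.2 - 122.5) / (176.777 - 66.3723) = 0.549797 MPa*m^0.5
sigma0 = sigma1 - k/sqrt(d1) = 183.2 - 0.549797*176.777 = 86.0087 MPa
sigma_y(d3) = 86.0087 + 0.549797 / sqrt(1.79e-04) = 127.1 MPa


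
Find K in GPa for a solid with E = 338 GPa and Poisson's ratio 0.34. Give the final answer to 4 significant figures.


K = E / (3*(1-2*nu))
K = 338 / (3*(1-2*0.34))
K = 352.1 GPa


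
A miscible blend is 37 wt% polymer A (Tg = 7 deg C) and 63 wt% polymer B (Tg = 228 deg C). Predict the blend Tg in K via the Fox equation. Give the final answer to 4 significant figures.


1/Tg = w1/Tg1 + w2/Tg2 (in Kelvin)
Tg1 = 280.15 K, Tg2 = 501.15 K
1/Tg = 0.37/280.15 + 0.63/501.15
Tg = 387.9 K


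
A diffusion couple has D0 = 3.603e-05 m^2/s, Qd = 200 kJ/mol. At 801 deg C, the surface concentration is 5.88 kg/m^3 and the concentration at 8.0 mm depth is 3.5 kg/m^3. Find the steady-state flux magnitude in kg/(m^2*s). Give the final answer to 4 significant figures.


Step 1: D = D0 * exp(-Qd/(R*T))
T = 801 + 273.15 = 1074.15 K
D = 3.603e-05 * exp(-200e3 / (8.314 * 1074.15)) = 6.7694e-15 m^2/s
Step 2: J = D * (C1 - C2) / dx
J = 6.7694e-15 * (5.88 - 3.5) / 8e-03
J = 2.014e-12 kg/(m^2*s)


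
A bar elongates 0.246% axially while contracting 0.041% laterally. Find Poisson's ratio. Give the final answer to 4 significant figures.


nu = -epsilon_lat / epsilon_axial
Lateral strain is contraction (negative), so using magnitudes:
nu = 0.041 / 0.246
nu = 0.1667


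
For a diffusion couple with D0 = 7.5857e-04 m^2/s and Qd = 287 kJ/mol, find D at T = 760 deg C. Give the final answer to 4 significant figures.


D = D0 * exp(-Qd / (R*T))
T = 1033.15 K
D = 7.5857e-04 * exp(-287e3 / (8.314 * 1033.15))
D = 2.34e-18 m^2/s


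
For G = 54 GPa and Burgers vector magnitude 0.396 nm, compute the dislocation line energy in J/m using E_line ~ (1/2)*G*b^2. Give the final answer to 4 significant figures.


E = G*b^2/2
b = 0.396 nm = 3.96e-10 m
G = 54 GPa = 5.4e+10 Pa
E = 0.5 * 5.4e+10 * (3.96e-10)^2
E = 4.234e-09 J/m


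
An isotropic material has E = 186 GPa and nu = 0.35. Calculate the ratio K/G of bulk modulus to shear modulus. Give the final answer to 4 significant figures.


G = E / (2*(1+nu))
G = 186 / (2*(1+0.35)) = 68.8889 GPa
K = E / (3*(1-2*nu))
K = 186 / (3*(1-2*0.35)) = 206.667 GPa
K/G = 206.667 / 68.8889 = 3


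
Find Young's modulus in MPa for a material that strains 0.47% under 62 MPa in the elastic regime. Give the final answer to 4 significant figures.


E = sigma / epsilon
epsilon = 0.47% = 4.7e-03
E = 62 / 4.7e-03
E = 13190 MPa


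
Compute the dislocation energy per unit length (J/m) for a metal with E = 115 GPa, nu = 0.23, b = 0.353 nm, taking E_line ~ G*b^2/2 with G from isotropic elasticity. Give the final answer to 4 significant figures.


Step 1: G = E / (2*(1+nu))
G = 115 / (2*(1+0.23)) = 46.748 GPa = 4.6748e+10 Pa
Step 2: E_line = G*b^2/2
b = 0.353 nm = 3.53e-10 m
E_line = 0.5 * 4.6748e+10 * (3.53e-10)^2 = 2.913e-09 J/m


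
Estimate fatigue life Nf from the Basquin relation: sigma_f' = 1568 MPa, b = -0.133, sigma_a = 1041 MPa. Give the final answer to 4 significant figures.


sigma_a = sigma_f' * (2*Nf)^b
2*Nf = (sigma_a / sigma_f')^(1/b)
2*Nf = (1041 / 1568)^(1/-0.133)
2*Nf = 21.755
Nf = 10.88 cycles


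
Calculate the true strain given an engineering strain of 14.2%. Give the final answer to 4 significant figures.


epsilon_true = ln(1 + epsilon_eng)
epsilon_true = ln(1 + 0.142)
epsilon_true = 0.1328


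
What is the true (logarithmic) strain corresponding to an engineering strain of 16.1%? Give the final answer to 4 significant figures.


epsilon_true = ln(1 + epsilon_eng)
epsilon_true = ln(1 + 0.161)
epsilon_true = 0.1493
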